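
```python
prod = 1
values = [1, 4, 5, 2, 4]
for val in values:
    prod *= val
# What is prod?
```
Trace:
  prod=1
  prod=1, val=1
  prod=4, val=4
  prod=20, val=5
  prod=40, val=2
  prod=160, val=4

Final answer: 160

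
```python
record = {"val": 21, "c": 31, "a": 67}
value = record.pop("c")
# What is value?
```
Trace:
  record={'val': 21, 'c': 31, 'a': 67}
  record={'val': 21, 'a': 67}, value=31

Final answer: 31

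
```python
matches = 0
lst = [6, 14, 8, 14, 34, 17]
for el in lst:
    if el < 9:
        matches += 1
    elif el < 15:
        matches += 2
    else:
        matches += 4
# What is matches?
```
Trace:
  matches=0
  matches=1, el=6
  matches=3, el=14
  matches=4, el=8
  matches=6, el=14
  matches=10, el=34
  matches=14, el=17

Final answer: 14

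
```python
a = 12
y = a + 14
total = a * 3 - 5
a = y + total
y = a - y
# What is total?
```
Trace:
  a=12
  a=12, y=26
  a=12, y=26, total=31
  a=57, y=26, total=31
  a=57, y=31, total=31

Final answer: 31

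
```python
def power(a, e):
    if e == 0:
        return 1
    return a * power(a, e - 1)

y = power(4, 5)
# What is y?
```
Call trace:
power(a=4, e=5)
  power(a=4, e=4)
    power(a=4, e=3)
      power(a=4, e=2)
        power(a=4, e=1)
          power(a=4, e=0)
          -> return 1
        -> return 4
      -> return 16
    -> return 64
  -> return 256
-> return 1024

Final answer: 1024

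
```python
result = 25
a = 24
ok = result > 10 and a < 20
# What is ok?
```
Trace:
  result=25
  result=25, a=24
  result=25, a=24, ok=False

Final answer: False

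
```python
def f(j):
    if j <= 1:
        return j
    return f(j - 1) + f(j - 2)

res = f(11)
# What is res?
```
Call trace (a repeated sub-call is expanded the first time; later identical calls just restate its return value):
f(j=11)
  f(j=10)
    f(j=9)
      f(j=8)
        f(j=7)
          f(j=6)
            f(j=5)
              f(j=4)
                f(j=3)
                  f(j=2)
                    f(j=1)
                    -> return 1
                    f(j=0)
                    -> return 0
                  -> return 1
                  f(j=1)
                  -> return 1
                -> return 2
                f(j=2) -> return 1  (same call as traced above)
              -> return 3
              f(j=3) -> return 2  (same call as traced above)
            -> return 5
            f(j=4) -> return 3  (same call as traced above)
          -> return 8
          f(j=5) -> return 5  (same call as traced above)
        -> return 13
        f(j=6) -> return 8  (same call as traced above)
      -> return 21
      f(j=7) -> return 13  (same call as traced above)
    -> return 34
    f(j=8) -> return 21  (same call as traced above)
  -> return 55
  f(j=9) -> return 34  (same call as traced above)
-> return 89

Final answer: 89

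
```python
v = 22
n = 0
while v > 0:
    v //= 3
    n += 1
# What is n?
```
Trace:
  v=22
  v=22, n=0
  v=7, n=1
  v=2, n=2
  v=0, n=3

Final answer: 3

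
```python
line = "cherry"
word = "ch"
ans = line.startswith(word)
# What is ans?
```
Trace:
  line='cherry'
  line='cherry', word='ch'
  line='cherry', word='ch', ans=True

Final answer: True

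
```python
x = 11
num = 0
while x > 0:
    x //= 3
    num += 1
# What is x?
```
Trace:
  x=11
  x=11, num=0
  x=3, num=1
  x=1, num=2
  x=0, num=3

Final answer: 0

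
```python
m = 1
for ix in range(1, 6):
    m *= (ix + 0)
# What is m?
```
Trace:
  m=1
  m=1, ix=1
  m=2, ix=2
  m=6, ix=3
  m=24, ix=4
  m=120, ix=5

Final answer: 120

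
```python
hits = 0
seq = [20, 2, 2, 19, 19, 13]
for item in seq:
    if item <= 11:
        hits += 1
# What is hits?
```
Trace:
  hits=0
  hits=0, item=20
  hits=1, item=2
  hits=2, item=2
  hits=2, item=19
  hits=2, item=19
  hits=2, item=13

Final answer: 2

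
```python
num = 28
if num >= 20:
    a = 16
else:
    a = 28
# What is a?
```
Trace:
  num=28
  num=28, a=16

Final answer: 16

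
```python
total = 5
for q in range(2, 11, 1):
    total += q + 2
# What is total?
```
Trace:
  total=5
  total=9, q=2
  total=14, q=3
  total=20, q=4
  total=27, q=5
  total=35, q=6
  total=44, q=7
  total=54, q=8
  total=65, q=9
  total=77, q=10

Final answer: 77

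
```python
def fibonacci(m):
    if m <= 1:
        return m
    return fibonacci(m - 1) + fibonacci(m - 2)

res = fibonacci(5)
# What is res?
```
Call trace (a repeated sub-call is expanded the first time; later identical calls just restate its return value):
fibonacci(m=5)
  fibonacci(m=4)
    fibonacci(m=3)
      fibonacci(m=2)
        fibonacci(m=1)
        -> return 1
        fibonacci(m=0)
        -> return 0
      -> return 1
      fibonacci(m=1)
      -> return 1
    -> return 2
    fibonacci(m=2) -> return 1  (same call as traced above)
  -> return 3
  fibonacci(m=3) -> return 2  (same call as traced above)
-> return 5

Final answer: 5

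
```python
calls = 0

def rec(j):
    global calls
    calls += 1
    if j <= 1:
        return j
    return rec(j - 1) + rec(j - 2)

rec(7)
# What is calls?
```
Call trace (a repeated sub-call is expanded the first time; later identical calls just restate its return value):
rec(j=7)
  rec(j=6)
    rec(j=5)
      rec(j=4)
        rec(j=3)
          rec(j=2)
            rec(j=1)
            -> return 1
            rec(j=0)
            -> return 0
          -> return 1
          rec(j=1)
          -> return 1
        -> return 2
        rec(j=2) -> return 1  (same call as traced above)
      -> return 3
      rec(j=3) -> return 2  (same call as traced above)
    -> return 5
    rec(j=4) -> return 3  (same call as traced above)
  -> return 8
  rec(j=5) -> return 5  (same call as traced above)
-> return 13

calls is incremented once per call, so count the calls in each subtree. Let C(j) = number of calls made by rec(j).
C(0) = C(1) = 1 (base case, no recursion); C(j) = 1 + C(j - 1) + C(j - 2) otherwise.
C(2) = 1 + C(1) + C(0) = 1 + 1 + 1 = 3
C(3) = 1 + C(2) + C(1) = 1 + 3 + 1 = 5
C(4) = 1 + C(3) + C(2) = 1 + 5 + 3 = 9
C(5) = 1 + C(4) + C(3) = 1 + 9 + 5 = 15
C(6) = 1 + C(5) + C(4) = 1 + 15 + 9 = 25
C(7) = 1 + C(6) + C(5) = 1 + 25 + 15 = 41
calls = C(7) = 41

Final answer: 41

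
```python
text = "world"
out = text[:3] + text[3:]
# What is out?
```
Trace:
  text='world'
  text='world', out='world'

Final answer: 'world'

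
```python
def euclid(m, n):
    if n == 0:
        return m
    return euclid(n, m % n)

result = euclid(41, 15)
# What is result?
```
Call trace:
euclid(m=41, n=15)
  euclid(m=15, n=11)
    euclid(m=11, n=4)
      euclid(m=4, n=3)
        euclid(m=3, n=1)
          euclid(m=1, n=0)
          -> return 1
        -> return 1
      -> return 1
    -> return 1
  -> return 1
-> return 1

Final answer: 1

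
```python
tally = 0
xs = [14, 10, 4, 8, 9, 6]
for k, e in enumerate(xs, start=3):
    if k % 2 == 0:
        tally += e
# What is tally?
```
Trace:
  tally=0
  tally=0, k=3, e=14
  tally=10, k=4, e=10
  tally=10, k=5, e=4
  tally=18, k=6, e=8
  tally=18, k=7, e=9
  tally=24, k=8, e=6

Final answer: 24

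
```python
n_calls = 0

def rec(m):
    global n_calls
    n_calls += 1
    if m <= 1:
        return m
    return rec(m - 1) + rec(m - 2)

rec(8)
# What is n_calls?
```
Call trace (a repeated sub-call is expanded the first time; later identical calls just restate its return value):
rec(m=8)
  rec(m=7)
    rec(m=6)
      rec(m=5)
        rec(m=4)
          rec(m=3)
            rec(m=2)
              rec(m=1)
              -> return 1
              rec(m=0)
              -> return 0
            -> return 1
            rec(m=1)
            -> return 1
          -> return 2
          rec(m=2) -> return 1  (same call as traced above)
        -> return 3
        rec(m=3) -> return 2  (same call as traced above)
      -> return 5
      rec(m=4) -> return 3  (same call as traced above)
    -> return 8
    rec(m=5) -> return 5  (same call as traced above)
  -> return 13
  rec(m=6) -> return 8  (same call as traced above)
-> return 21

n_calls is incremented once per call, so count the calls in each subtree. Let C(m) = number of calls made by rec(m).
C(0) = C(1) = 1 (base case, no recursion); C(m) = 1 + C(m - 1) + C(m - 2) otherwise.
C(2) = 1 + C(1) + C(0) = 1 + 1 + 1 = 3
C(3) = 1 + C(2) + C(1) = 1 + 3 + 1 = 5
C(4) = 1 + C(3) + C(2) = 1 + 5 + 3 = 9
C(5) = 1 + C(4) + C(3) = 1 + 9 + 5 = 15
C(6) = 1 + C(5) + C(4) = 1 + 15 + 9 = 25
C(7) = 1 + C(6) + C(5) = 1 + 25 + 15 = 41
C(8) = 1 + C(7) + C(6) = 1 + 41 + 25 = 67
n_calls = C(8) = 67

Final answer: 67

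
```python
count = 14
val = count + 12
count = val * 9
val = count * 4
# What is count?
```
Trace:
  count=14
  count=14, val=26
  count=234, val=26
  count=234, val=936

Final answer: 234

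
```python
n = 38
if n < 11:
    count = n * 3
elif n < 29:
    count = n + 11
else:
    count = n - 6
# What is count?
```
Trace:
  n=38
  n=38, count=32

Final answer: 32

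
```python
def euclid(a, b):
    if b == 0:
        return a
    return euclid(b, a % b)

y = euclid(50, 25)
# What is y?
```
Call trace:
euclid(a=50, b=25)
  euclid(a=25, b=0)
  -> return 25
-> return 25

Final answer: 25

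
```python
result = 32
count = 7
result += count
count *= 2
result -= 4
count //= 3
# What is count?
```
Trace:
  result=32
  result=32, count=7
  result=39, count=7
  result=39, count=14
  result=35, count=14
  result=35, count=4

Final answer: 4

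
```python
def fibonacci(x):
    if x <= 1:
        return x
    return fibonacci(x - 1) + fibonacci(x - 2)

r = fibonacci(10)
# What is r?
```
Call trace (a repeated sub-call is expanded the first time; later identical calls just restate its return value):
fibonacci(x=10)
  fibonacci(x=9)
    fibonacci(x=8)
      fibonacci(x=7)
        fibonacci(x=6)
          fibonacci(x=5)
            fibonacci(x=4)
              fibonacci(x=3)
                fibonacci(x=2)
                  fibonacci(x=1)
                  -> return 1
                  fibonacci(x=0)
                  -> return 0
                -> return 1
                fibonacci(x=1)
                -> return 1
              -> return 2
              fibonacci(x=2) -> return 1  (same call as traced above)
            -> return 3
            fibonacci(x=3) -> return 2  (same call as traced above)
          -> return 5
          fibonacci(x=4) -> return 3  (same call as traced above)
        -> return 8
        fibonacci(x=5) -> return 5  (same call as traced above)
      -> return 13
      fibonacci(x=6) -> return 8  (same call as traced above)
    -> return 21
    fibonacci(x=7) -> return 13  (same call as traced above)
  -> return 34
  fibonacci(x=8) -> return 21  (same call as traced above)
-> return 55

Final answer: 55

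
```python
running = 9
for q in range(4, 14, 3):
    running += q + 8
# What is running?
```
Trace:
  running=9
  running=21, q=4
  running=36, q=7
  running=54, q=10
  running=75, q=13

Final answer: 75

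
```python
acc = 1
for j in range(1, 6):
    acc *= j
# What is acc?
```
Trace:
  acc=1
  acc=1, j=1
  acc=2, j=2
  acc=6, j=3
  acc=24, j=4
  acc=120, j=5

Final answer: 120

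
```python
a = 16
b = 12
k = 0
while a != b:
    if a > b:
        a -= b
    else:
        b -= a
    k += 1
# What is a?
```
Trace:
  a=16
  a=16, b=12
  a=16, b=12, k=0
  a=4, b=12, k=1
  a=4, b=8, k=2
  a=4, b=4, k=3

Final answer: 4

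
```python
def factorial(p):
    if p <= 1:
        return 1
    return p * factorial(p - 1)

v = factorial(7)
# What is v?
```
Call trace:
factorial(p=7)
  factorial(p=6)
    factorial(p=5)
      factorial(p=4)
        factorial(p=3)
          factorial(p=2)
            factorial(p=1)
            -> return 1
          -> return 2
        -> return 6
      -> return 24
    -> return 120
  -> return 720
-> return 5040

Final answer: 5040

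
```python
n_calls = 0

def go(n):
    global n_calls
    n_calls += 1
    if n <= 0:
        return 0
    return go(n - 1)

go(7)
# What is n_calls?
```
Call trace:
go(n=7)
  go(n=6)
    go(n=5)
      go(n=4)
        go(n=3)
          go(n=2)
            go(n=1)
              go(n=0)
              -> return 0
            -> return 0
          -> return 0
        -> return 0
      -> return 0
    -> return 0
  -> return 0
-> return 0

n_calls is incremented once per call. go is entered once for each n = 7, 6, 5, 4, 3, 2, 1, 0 (the n <= 0 call returns without recursing), i.e. 7 + 1 calls.
n_calls = 8

Final answer: 8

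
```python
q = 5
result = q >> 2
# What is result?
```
Trace:
  q=5
  q=5, result=1

Final answer: 1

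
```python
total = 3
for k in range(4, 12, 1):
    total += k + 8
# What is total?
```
Trace:
  total=3
  total=15, k=4
  total=28, k=5
  total=42, k=6
  total=57, k=7
  total=73, k=8
  total=90, k=9
  total=108, k=10
  total=127, k=11

Final answer: 127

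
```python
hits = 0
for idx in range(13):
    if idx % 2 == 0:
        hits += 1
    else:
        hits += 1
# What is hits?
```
Trace:
  hits=0
  hits=1, idx=0
  hits=2, idx=1
  hits=3, idx=2
  hits=4, idx=3
  hits=5, idx=4
  hits=6, idx=5
  hits=7, idx=6
  hits=8, idx=7
  hits=9, idx=8
  hits=10, idx=9
  hits=11, idx=10
  hits=12, idx=11
  hits=13, idx=12

Final answer: 13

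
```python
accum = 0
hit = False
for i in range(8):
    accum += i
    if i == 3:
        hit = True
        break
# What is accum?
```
Trace:
  accum=0
  accum=0, hit=False
  accum=0, hit=False, i=0
  accum=1, hit=False, i=1
  accum=3, hit=False, i=2
  accum=6, hit=True, i=3

Final answer: 6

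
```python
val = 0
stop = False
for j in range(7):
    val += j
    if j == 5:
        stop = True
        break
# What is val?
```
Trace:
  val=0
  val=0, stop=False
  val=0, stop=False, j=0
  val=1, stop=False, j=1
  val=3, stop=False, j=2
  val=6, stop=False, j=3
  val=10, stop=False, j=4
  val=15, stop=True, j=5

Final answer: 15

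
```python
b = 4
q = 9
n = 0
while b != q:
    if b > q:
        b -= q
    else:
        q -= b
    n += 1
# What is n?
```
Trace:
  b=4
  b=4, q=9
  b=4, q=9, n=0
  b=4, q=5, n=1
  b=4, q=1, n=2
  b=3, q=1, n=3
  b=2, q=1, n=4
  b=1, q=1, n=5

Final answer: 5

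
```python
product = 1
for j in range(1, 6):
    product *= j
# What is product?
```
Trace:
  product=1
  product=1, j=1
  product=2, j=2
  product=6, j=3
  product=24, j=4
  product=120, j=5

Final answer: 120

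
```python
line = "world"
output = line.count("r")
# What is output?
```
Trace:
  line='world'
  line='world', output=1

Final answer: 1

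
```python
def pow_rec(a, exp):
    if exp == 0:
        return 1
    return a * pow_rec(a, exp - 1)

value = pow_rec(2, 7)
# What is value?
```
Call trace:
pow_rec(a=2, exp=7)
  pow_rec(a=2, exp=6)
    pow_rec(a=2, exp=5)
      pow_rec(a=2, exp=4)
        pow_rec(a=2, exp=3)
          pow_rec(a=2, exp=2)
            pow_rec(a=2, exp=1)
              pow_rec(a=2, exp=0)
              -> return 1
            -> return 2
          -> return 4
        -> return 8
      -> return 16
    -> return 32
  -> return 64
-> return 128

Final answer: 128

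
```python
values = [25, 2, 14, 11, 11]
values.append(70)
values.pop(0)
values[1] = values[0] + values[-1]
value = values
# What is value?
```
Trace:
  values=[25, 2, 14, 11, 11]
  values=[25, 2, 14, 11, 11, 70]
  values=[2, 14, 11, 11, 70]
  values=[2, 72, 11, 11, 70]
  values=[2, 72, 11, 11, 70], value=[2, 72, 11, 11, 70]

Final answer: [2, 72, 11, 11, 70]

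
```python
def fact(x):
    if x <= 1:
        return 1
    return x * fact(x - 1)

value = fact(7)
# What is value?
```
Call trace:
fact(x=7)
  fact(x=6)
    fact(x=5)
      fact(x=4)
        fact(x=3)
          fact(x=2)
            fact(x=1)
            -> return 1
          -> return 2
        -> return 6
      -> return 24
    -> return 120
  -> return 720
-> return 5040

Final answer: 5040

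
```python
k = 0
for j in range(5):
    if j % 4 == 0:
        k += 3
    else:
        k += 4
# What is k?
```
Trace:
  k=0
  k=3, j=0
  k=7, j=1
  k=11, j=2
  k=15, j=3
  k=18, j=4

Final answer: 18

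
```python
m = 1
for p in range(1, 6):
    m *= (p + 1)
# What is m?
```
Trace:
  m=1
  m=2, p=1
  m=6, p=2
  m=24, p=3
  m=120, p=4
  m=720, p=5

Final answer: 720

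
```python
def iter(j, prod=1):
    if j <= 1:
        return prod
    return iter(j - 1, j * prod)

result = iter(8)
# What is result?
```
Call trace:
iter(j=8, prod=1)
  iter(j=7, prod=8)
    iter(j=6, prod=56)
      iter(j=5, prod=336)
        iter(j=4, prod=1680)
          iter(j=3, prod=6720)
            iter(j=2, prod=20160)
              iter(j=1, prod=40320)
              -> return 40320
            -> return 40320
          -> return 40320
        -> return 40320
      -> return 40320
    -> return 40320
  -> return 40320
-> return 40320

Final answer: 40320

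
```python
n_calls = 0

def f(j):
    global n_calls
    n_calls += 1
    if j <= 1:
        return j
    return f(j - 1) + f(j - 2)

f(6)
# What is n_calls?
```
Call trace (a repeated sub-call is expanded the first time; later identical calls just restate its return value):
f(j=6)
  f(j=5)
    f(j=4)
      f(j=3)
        f(j=2)
          f(j=1)
          -> return 1
          f(j=0)
          -> return 0
        -> return 1
        f(j=1)
        -> return 1
      -> return 2
      f(j=2) -> return 1  (same call as traced above)
    -> return 3
    f(j=3) -> return 2  (same call as traced above)
  -> return 5
  f(j=4) -> return 3  (same call as traced above)
-> return 8

n_calls is incremented once per call, so count the calls in each subtree. Let C(j) = number of calls made by f(j).
C(0) = C(1) = 1 (base case, no recursion); C(j) = 1 + C(j - 1) + C(j - 2) otherwise.
C(2) = 1 + C(1) + C(0) = 1 + 1 + 1 = 3
C(3) = 1 + C(2) + C(1) = 1 + 3 + 1 = 5
C(4) = 1 + C(3) + C(2) = 1 + 5 + 3 = 9
C(5) = 1 + C(4) + C(3) = 1 + 9 + 5 = 15
C(6) = 1 + C(5) + C(4) = 1 + 15 + 9 = 25
n_calls = C(6) = 25

Final answer: 25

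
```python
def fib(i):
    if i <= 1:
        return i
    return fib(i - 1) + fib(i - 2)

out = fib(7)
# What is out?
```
Call trace (a repeated sub-call is expanded the first time; later identical calls just restate its return value):
fib(i=7)
  fib(i=6)
    fib(i=5)
      fib(i=4)
        fib(i=3)
          fib(i=2)
            fib(i=1)
            -> return 1
            fib(i=0)
            -> return 0
          -> return 1
          fib(i=1)
          -> return 1
        -> return 2
        fib(i=2) -> return 1  (same call as traced above)
      -> return 3
      fib(i=3) -> return 2  (same call as traced above)
    -> return 5
    fib(i=4) -> return 3  (same call as traced above)
  -> return 8
  fib(i=5) -> return 5  (same call as traced above)
-> return 13

Final answer: 13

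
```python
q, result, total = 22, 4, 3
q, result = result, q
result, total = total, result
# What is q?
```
Trace:
  q=22, result=4, total=3
  q=4, result=22, total=3
  q=4, result=3, total=22

Final answer: 4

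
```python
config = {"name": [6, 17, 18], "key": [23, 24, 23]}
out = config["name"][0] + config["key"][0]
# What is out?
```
Trace:
  config={'name': [6, 17, 18], 'key': [23, 24, 23]}
  config={'name': [6, 17, 18], 'key': [23, 24, 23]}, out=29

Final answer: 29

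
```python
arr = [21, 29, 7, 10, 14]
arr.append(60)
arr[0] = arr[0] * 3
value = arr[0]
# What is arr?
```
Trace:
  arr=[21, 29, 7, 10, 14]
  arr=[21, 29, 7, 10, 14, 60]
  arr=[63, 29, 7, 10, 14, 60]
  arr=[63, 29, 7, 10, 14, 60], value=63

Final answer: [63, 29, 7, 10, 14, 60]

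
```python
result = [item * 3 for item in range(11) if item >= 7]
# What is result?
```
Trace:
  item=0
  item=1
  item=2
  item=3
  item=4
  item=5
  item=6
  item=7
  item=8
  item=9
  item=10
  result=[21, 24, 27, 30]

Final answer: [21, 24, 27, 30]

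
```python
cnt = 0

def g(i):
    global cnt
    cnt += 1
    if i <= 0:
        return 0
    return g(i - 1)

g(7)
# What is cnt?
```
Call trace:
g(i=7)
  g(i=6)
    g(i=5)
      g(i=4)
        g(i=3)
          g(i=2)
            g(i=1)
              g(i=0)
              -> return 0
            -> return 0
          -> return 0
        -> return 0
      -> return 0
    -> return 0
  -> return 0
-> return 0

cnt is incremented once per call. g is entered once for each i = 7, 6, 5, 4, 3, 2, 1, 0 (the i <= 0 call returns without recursing), i.e. 7 + 1 calls.
cnt = 8

Final answer: 8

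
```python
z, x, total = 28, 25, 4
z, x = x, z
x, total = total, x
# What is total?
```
Trace:
  z=28, x=25, total=4
  z=25, x=28, total=4
  z=25, x=4, total=28

Final answer: 28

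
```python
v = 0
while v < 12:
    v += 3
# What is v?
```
Trace:
  v=0
  v=3
  v=6
  v=9
  v=12

Final answer: 12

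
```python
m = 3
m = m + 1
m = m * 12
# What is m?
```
Trace:
  m=3
  m=4
  m=48

Final answer: 48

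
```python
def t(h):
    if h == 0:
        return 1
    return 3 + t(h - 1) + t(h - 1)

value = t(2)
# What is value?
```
Call trace (a repeated sub-call is expanded the first time; later identical calls just restate its return value):
t(h=2)
  t(h=1)
    t(h=0)
    -> return 1
    t(h=0)
    -> return 1
  -> return 5
  t(h=1) -> return 5  (same call as traced above)
-> return 13

Final answer: 13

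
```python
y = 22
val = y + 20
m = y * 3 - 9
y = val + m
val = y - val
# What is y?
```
Trace:
  y=22
  y=22, val=42
  y=22, val=42, m=57
  y=99, val=42, m=57
  y=99, val=57, m=57

Final answer: 99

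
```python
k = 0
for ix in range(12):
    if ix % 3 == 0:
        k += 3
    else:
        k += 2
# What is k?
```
Trace:
  k=0
  k=3, ix=0
  k=5, ix=1
  k=7, ix=2
  k=10, ix=3
  k=12, ix=4
  k=14, ix=5
  k=17, ix=6
  k=19, ix=7
  k=21, ix=8
  k=24, ix=9
  k=26, ix=10
  k=28, ix=11

Final answer: 28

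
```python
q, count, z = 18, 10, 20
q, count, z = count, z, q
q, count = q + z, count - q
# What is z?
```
Trace:
  q=18, count=10, z=20
  q=10, count=20, z=18
  q=28, count=10, z=18

Final answer: 18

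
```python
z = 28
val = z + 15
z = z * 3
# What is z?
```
Trace:
  z=28
  z=28, val=43
  z=84, val=43

Final answer: 84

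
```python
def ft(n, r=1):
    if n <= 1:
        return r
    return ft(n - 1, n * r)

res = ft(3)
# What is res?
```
Call trace:
ft(n=3, r=1)
  ft(n=2, r=3)
    ft(n=1, r=6)
    -> return 6
  -> return 6
-> return 6

Final answer: 6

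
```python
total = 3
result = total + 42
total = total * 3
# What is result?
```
Trace:
  total=3
  total=3, result=45
  total=9, result=45

Final answer: 45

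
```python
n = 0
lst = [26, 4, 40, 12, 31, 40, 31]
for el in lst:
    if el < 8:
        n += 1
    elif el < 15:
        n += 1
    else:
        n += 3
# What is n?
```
Trace:
  n=0
  n=3, el=26
  n=4, el=4
  n=7, el=40
  n=8, el=12
  n=11, el=31
  n=14, el=40
  n=17, el=31

Final answer: 17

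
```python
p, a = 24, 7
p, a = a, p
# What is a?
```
Trace:
  p=24, a=7
  p=7, a=24

Final answer: 24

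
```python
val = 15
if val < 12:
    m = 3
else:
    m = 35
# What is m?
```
Trace:
  val=15
  val=15, m=35

Final answer: 35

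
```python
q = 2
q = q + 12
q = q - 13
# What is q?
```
Trace:
  q=2
  q=14
  q=1

Final answer: 1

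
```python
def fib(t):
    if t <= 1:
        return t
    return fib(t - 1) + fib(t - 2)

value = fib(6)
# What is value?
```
Call trace (a repeated sub-call is expanded the first time; later identical calls just restate its return value):
fib(t=6)
  fib(t=5)
    fib(t=4)
      fib(t=3)
        fib(t=2)
          fib(t=1)
          -> return 1
          fib(t=0)
          -> return 0
        -> return 1
        fib(t=1)
        -> return 1
      -> return 2
      fib(t=2) -> return 1  (same call as traced above)
    -> return 3
    fib(t=3) -> return 2  (same call as traced above)
  -> return 5
  fib(t=4) -> return 3  (same call as traced above)
-> return 8

Final answer: 8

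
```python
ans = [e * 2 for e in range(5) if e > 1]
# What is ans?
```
Trace:
  e=0
  e=1
  e=2
  e=3
  e=4
  ans=[4, 6, 8]

Final answer: [4, 6, 8]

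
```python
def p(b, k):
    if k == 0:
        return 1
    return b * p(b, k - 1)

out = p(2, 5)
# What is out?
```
Call trace:
p(b=2, k=5)
  p(b=2, k=4)
    p(b=2, k=3)
      p(b=2, k=2)
        p(b=2, k=1)
          p(b=2, k=0)
          -> return 1
        -> return 2
      -> return 4
    -> return 8
  -> return 16
-> return 32

Final answer: 32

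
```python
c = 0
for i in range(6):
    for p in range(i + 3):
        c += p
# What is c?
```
Trace:
  c=0
  c=0, i=0, p=0
  c=1, i=0, p=1
  c=3, i=0, p=2
  c=3, i=1, p=0
  c=4, i=1, p=1
  c=6, i=1, p=2
  c=9, i=1, p=3
  c=9, i=2, p=0
  c=10, i=2, p=1
  c=12, i=2, p=2
  c=15, i=2, p=3
  c=19, i=2, p=4
  c=19, i=3, p=0
  c=20, i=3, p=1
  c=22, i=3, p=2
  c=25, i=3, p=3
  c=29, i=3, p=4
  c=34, i=3, p=5
  c=34, i=4, p=0
  c=35, i=4, p=1
  c=37, i=4, p=2
  c=40, i=4, p=3
  c=44, i=4, p=4
  c=49, i=4, p=5
  c=55, i=4, p=6
  c=55, i=5, p=0
  c=56, i=5, p=1
  c=58, i=5, p=2
  c=61, i=5, p=3
  c=65, i=5, p=4
  c=70, i=5, p=5
  c=76, i=5, p=6
  c=83, i=5, p=7

Final answer: 83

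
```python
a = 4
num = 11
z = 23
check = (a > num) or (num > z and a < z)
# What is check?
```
Trace:
  a=4
  a=4, num=11
  a=4, num=11, z=23
  a=4, num=11, z=23, check=False

Final answer: False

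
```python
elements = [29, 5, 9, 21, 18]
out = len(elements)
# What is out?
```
Trace:
  elements=[29, 5, 9, 21, 18]
  elements=[29, 5, 9, 21, 18], out=5

Final answer: 5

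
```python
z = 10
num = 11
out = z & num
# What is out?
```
Trace:
  z=10
  z=10, num=11
  z=10, num=11, out=10

Final answer: 10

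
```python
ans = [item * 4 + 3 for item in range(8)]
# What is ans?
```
Trace:
  item=0
  item=1
  item=2
  item=3
  item=4
  item=5
  item=6
  item=7
  ans=[3, 7, 11, 15, 19, 23, 27, 31]

Final answer: [3, 7, 11, 15, 19, 23, 27, 31]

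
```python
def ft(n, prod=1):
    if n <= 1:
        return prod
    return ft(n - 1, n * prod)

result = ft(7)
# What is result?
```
Call trace:
ft(n=7, prod=1)
  ft(n=6, prod=7)
    ft(n=5, prod=42)
      ft(n=4, prod=210)
        ft(n=3, prod=840)
          ft(n=2, prod=2520)
            ft(n=1, prod=5040)
            -> return 5040
          -> return 5040
        -> return 5040
      -> return 5040
    -> return 5040
  -> return 5040
-> return 5040

Final answer: 5040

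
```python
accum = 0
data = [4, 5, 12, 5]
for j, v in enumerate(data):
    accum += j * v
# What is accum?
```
Trace:
  accum=0
  accum=0, j=0, v=4
  accum=5, j=1, v=5
  accum=29, j=2, v=12
  accum=44, j=3, v=5

Final answer: 44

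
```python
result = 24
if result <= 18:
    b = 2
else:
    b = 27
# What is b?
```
Trace:
  result=24
  result=24, b=27

Final answer: 27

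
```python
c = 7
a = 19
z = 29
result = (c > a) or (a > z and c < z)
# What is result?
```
Trace:
  c=7
  c=7, a=19
  c=7, a=19, z=29
  c=7, a=19, z=29, result=False

Final answer: False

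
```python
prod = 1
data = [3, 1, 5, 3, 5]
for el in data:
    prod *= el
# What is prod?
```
Trace:
  prod=1
  prod=3, el=3
  prod=3, el=1
  prod=15, el=5
  prod=45, el=3
  prod=225, el=5

Final answer: 225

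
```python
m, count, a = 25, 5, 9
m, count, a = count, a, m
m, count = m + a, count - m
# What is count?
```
Trace:
  m=25, count=5, a=9
  m=5, count=9, a=25
  m=30, count=4, a=25

Final answer: 4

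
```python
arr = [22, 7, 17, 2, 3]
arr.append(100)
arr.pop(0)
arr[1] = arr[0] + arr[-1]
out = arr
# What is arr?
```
Trace:
  arr=[22, 7, 17, 2, 3]
  arr=[22, 7, 17, 2, 3, 100]
  arr=[7, 17, 2, 3, 100]
  arr=[7, 107, 2, 3, 100]
  arr=[7, 107, 2, 3, 100], out=[7, 107, 2, 3, 100]

Final answer: [7, 107, 2, 3, 100]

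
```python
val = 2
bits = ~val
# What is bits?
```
Trace:
  val=2
  val=2, bits=-3

Final answer: -3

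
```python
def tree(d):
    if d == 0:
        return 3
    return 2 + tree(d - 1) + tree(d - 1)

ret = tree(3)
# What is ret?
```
Call trace (a repeated sub-call is expanded the first time; later identical calls just restate its return value):
tree(d=3)
  tree(d=2)
    tree(d=1)
      tree(d=0)
      -> return 3
      tree(d=0)
      -> return 3
    -> return 8
    tree(d=1) -> return 8  (same call as traced above)
  -> return 18
  tree(d=2) -> return 18  (same call as traced above)
-> return 38

Final answer: 38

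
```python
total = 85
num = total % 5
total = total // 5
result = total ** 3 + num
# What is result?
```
Trace:
  total=85
  total=85, num=0
  total=17, num=0
  total=17, num=0, result=4913

Final answer: 4913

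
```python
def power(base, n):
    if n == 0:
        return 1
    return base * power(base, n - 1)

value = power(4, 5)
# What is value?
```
Call trace:
power(base=4, n=5)
  power(base=4, n=4)
    power(base=4, n=3)
      power(base=4, n=2)
        power(base=4, n=1)
          power(base=4, n=0)
          -> return 1
        -> return 4
      -> return 16
    -> return 64
  -> return 256
-> return 1024

Final answer: 1024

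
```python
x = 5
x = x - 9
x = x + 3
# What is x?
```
Trace:
  x=5
  x=-4
  x=-1

Final answer: -1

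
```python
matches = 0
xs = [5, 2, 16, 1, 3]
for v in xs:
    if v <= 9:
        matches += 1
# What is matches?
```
Trace:
  matches=0
  matches=1, v=5
  matches=2, v=2
  matches=2, v=16
  matches=3, v=1
  matches=4, v=3

Final answer: 4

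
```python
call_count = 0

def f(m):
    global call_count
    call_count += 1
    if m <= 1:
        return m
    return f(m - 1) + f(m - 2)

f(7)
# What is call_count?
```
Call trace (a repeated sub-call is expanded the first time; later identical calls just restate its return value):
f(m=7)
  f(m=6)
    f(m=5)
      f(m=4)
        f(m=3)
          f(m=2)
            f(m=1)
            -> return 1
            f(m=0)
            -> return 0
          -> return 1
          f(m=1)
          -> return 1
        -> return 2
        f(m=2) -> return 1  (same call as traced above)
      -> return 3
      f(m=3) -> return 2  (same call as traced above)
    -> return 5
    f(m=4) -> return 3  (same call as traced above)
  -> return 8
  f(m=5) -> return 5  (same call as traced above)
-> return 13

call_count is incremented once per call, so count the calls in each subtree. Let C(m) = number of calls made by f(m).
C(0) = C(1) = 1 (base case, no recursion); C(m) = 1 + C(m - 1) + C(m - 2) otherwise.
C(2) = 1 + C(1) + C(0) = 1 + 1 + 1 = 3
C(3) = 1 + C(2) + C(1) = 1 + 3 + 1 = 5
C(4) = 1 + C(3) + C(2) = 1 + 5 + 3 = 9
C(5) = 1 + C(4) + C(3) = 1 + 9 + 5 = 15
C(6) = 1 + C(5) + C(4) = 1 + 15 + 9 = 25
C(7) = 1 + C(6) + C(5) = 1 + 25 + 15 = 41
call_count = C(7) = 41

Final answer: 41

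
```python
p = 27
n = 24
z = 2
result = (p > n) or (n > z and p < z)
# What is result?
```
Trace:
  p=27
  p=27, n=24
  p=27, n=24, z=2
  p=27, n=24, z=2, result=True

Final answer: True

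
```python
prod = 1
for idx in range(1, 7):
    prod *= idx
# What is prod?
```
Trace:
  prod=1
  prod=1, idx=1
  prod=2, idx=2
  prod=6, idx=3
  prod=24, idx=4
  prod=120, idx=5
  prod=720, idx=6

Final answer: 720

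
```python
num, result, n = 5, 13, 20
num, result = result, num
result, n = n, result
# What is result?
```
Trace:
  num=5, result=13, n=20
  num=13, result=5, n=20
  num=13, result=20, n=5

Final answer: 20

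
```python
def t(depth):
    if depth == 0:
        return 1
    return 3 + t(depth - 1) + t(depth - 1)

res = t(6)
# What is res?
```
Call trace (a repeated sub-call is expanded the first time; later identical calls just restate its return value):
t(depth=6)
  t(depth=5)
    t(depth=4)
      t(depth=3)
        t(depth=2)
          t(depth=1)
            t(depth=0)
            -> return 1
            t(depth=0)
            -> return 1
          -> return 5
          t(depth=1) -> return 5  (same call as traced above)
        -> return 13
        t(depth=2) -> return 13  (same call as traced above)
      -> return 29
      t(depth=3) -> return 29  (same call as traced above)
    -> return 61
    t(depth=4) -> return 61  (same call as traced above)
  -> return 125
  t(depth=5) -> return 125  (same call as traced above)
-> return 253

Final answer: 253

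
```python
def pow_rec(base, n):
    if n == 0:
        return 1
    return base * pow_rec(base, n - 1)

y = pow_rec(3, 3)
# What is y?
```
Call trace:
pow_rec(base=3, n=3)
  pow_rec(base=3, n=2)
    pow_rec(base=3, n=1)
      pow_rec(base=3, n=0)
      -> return 1
    -> return 3
  -> return 9
-> return 27

Final answer: 27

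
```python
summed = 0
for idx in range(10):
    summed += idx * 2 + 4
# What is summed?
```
Trace:
  summed=0
  summed=4, idx=0
  summed=10, idx=1
  summed=18, idx=2
  summed=28, idx=3
  summed=40, idx=4
  summed=54, idx=5
  summed=70, idx=6
  summed=88, idx=7
  summed=108, idx=8
  summed=130, idx=9

Final answer: 130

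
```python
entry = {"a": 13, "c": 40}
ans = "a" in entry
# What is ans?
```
Trace:
  entry={'a': 13, 'c': 40}
  entry={'a': 13, 'c': 40}, ans=True

Final answer: True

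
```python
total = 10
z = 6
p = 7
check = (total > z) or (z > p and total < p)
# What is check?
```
Trace:
  total=10
  total=10, z=6
  total=10, z=6, p=7
  total=10, z=6, p=7, check=True

Final answer: True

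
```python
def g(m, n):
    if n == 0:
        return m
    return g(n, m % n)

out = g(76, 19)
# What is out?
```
Call trace:
g(m=76, n=19)
  g(m=19, n=0)
  -> return 19
-> return 19

Final answer: 19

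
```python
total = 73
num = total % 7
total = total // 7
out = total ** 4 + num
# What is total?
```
Trace:
  total=73
  total=73, num=3
  total=10, num=3
  total=10, num=3, out=10003

Final answer: 10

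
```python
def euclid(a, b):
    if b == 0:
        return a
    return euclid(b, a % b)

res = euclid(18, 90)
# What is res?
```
Call trace:
euclid(a=18, b=90)
  euclid(a=90, b=18)
    euclid(a=18, b=0)
    -> return 18
  -> return 18
-> return 18

Final answer: 18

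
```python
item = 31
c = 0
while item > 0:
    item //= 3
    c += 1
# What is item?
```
Trace:
  item=31
  item=31, c=0
  item=10, c=1
  item=3, c=2
  item=1, c=3
  item=0, c=4

Final answer: 0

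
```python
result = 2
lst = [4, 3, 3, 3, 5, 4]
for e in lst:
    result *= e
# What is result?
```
Trace:
  result=2
  result=8, e=4
  result=24, e=3
  result=72, e=3
  result=216, e=3
  result=1080, e=5
  result=4320, e=4

Final answer: 4320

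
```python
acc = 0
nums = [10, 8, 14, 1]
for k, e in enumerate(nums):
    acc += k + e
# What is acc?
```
Trace:
  acc=0
  acc=10, k=0, e=10
  acc=19, k=1, e=8
  acc=35, k=2, e=14
  acc=39, k=3, e=1

Final answer: 39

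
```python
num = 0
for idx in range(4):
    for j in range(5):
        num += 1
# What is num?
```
Trace:
  num=0
  num=1, idx=0, j=0
  num=2, idx=0, j=1
  num=3, idx=0, j=2
  num=4, idx=0, j=3
  num=5, idx=0, j=4
  num=6, idx=1, j=0
  num=7, idx=1, j=1
  num=8, idx=1, j=2
  num=9, idx=1, j=3
  num=10, idx=1, j=4
  num=11, idx=2, j=0
  num=12, idx=2, j=1
  num=13, idx=2, j=2
  num=14, idx=2, j=3
  num=15, idx=2, j=4
  num=16, idx=3, j=0
  num=17, idx=3, j=1
  num=18, idx=3, j=2
  num=19, idx=3, j=3
  num=20, idx=3, j=4

Final answer: 20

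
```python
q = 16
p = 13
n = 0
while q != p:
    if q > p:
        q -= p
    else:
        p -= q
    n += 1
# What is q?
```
Trace:
  q=16
  q=16, p=13
  q=16, p=13, n=0
  q=3, p=13, n=1
  q=3, p=10, n=2
  q=3, p=7, n=3
  q=3, p=4, n=4
  q=3, p=1, n=5
  q=2, p=1, n=6
  q=1, p=1, n=7

Final answer: 1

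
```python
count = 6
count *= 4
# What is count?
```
Trace:
  count=6
  count=24

Final answer: 24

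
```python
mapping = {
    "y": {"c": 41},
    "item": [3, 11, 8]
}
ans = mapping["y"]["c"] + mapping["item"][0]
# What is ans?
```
Trace:
  mapping={'y': {'c': 41}, 'item': [3, 11, 8]}
  mapping={'y': {'c': 41}, 'item': [3, 11, 8]}, ans=44

Final answer: 44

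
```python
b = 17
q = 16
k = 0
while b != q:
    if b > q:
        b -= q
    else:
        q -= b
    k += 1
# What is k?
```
Trace:
  b=17
  b=17, q=16
  b=17, q=16, k=0
  b=1, q=16, k=1
  b=1, q=15, k=2
  b=1, q=14, k=3
  b=1, q=13, k=4
  b=1, q=12, k=5
  b=1, q=11, k=6
  b=1, q=10, k=7
  b=1, q=9, k=8
  b=1, q=8, k=9
  b=1, q=7, k=10
  b=1, q=6, k=11
  b=1, q=5, k=12
  b=1, q=4, k=13
  b=1, q=3, k=14
  b=1, q=2, k=15
  b=1, q=1, k=16

Final answer: 16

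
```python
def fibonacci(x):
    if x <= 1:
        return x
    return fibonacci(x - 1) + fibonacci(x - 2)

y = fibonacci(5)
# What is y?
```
Call trace (a repeated sub-call is expanded the first time; later identical calls just restate its return value):
fibonacci(x=5)
  fibonacci(x=4)
    fibonacci(x=3)
      fibonacci(x=2)
        fibonacci(x=1)
        -> return 1
        fibonacci(x=0)
        -> return 0
      -> return 1
      fibonacci(x=1)
      -> return 1
    -> return 2
    fibonacci(x=2) -> return 1  (same call as traced above)
  -> return 3
  fibonacci(x=3) -> return 2  (same call as traced above)
-> return 5

Final answer: 5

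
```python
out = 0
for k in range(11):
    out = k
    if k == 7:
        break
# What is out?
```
Trace:
  out=0
  out=0, k=0
  out=1, k=1
  out=2, k=2
  out=3, k=3
  out=4, k=4
  out=5, k=5
  out=6, k=6
  out=7, k=7

Final answer: 7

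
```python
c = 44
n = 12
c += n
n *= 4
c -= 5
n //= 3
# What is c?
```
Trace:
  c=44
  c=44, n=12
  c=56, n=12
  c=56, n=48
  c=51, n=48
  c=51, n=16

Final answer: 51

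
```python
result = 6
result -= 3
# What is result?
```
Trace:
  result=6
  result=3

Final answer: 3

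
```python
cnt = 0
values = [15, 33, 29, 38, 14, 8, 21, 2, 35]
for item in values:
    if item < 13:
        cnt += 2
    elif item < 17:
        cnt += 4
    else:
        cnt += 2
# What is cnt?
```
Trace:
  cnt=0
  cnt=4, item=15
  cnt=6, item=33
  cnt=8, item=29
  cnt=10, item=38
  cnt=14, item=14
  cnt=16, item=8
  cnt=18, item=21
  cnt=20, item=2
  cnt=22, item=35

Final answer: 22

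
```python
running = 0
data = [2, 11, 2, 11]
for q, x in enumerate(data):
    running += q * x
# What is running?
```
Trace:
  running=0
  running=0, q=0, x=2
  running=11, q=1, x=11
  running=15, q=2, x=2
  running=48, q=3, x=11

Final answer: 48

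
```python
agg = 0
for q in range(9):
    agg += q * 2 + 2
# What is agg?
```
Trace:
  agg=0
  agg=2, q=0
  agg=6, q=1
  agg=12, q=2
  agg=20, q=3
  agg=30, q=4
  agg=42, q=5
  agg=56, q=6
  agg=72, q=7
  agg=90, q=8

Final answer: 90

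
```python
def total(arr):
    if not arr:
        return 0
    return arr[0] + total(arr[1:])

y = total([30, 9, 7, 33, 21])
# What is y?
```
Call trace:
total(arr=[30, 9, 7, 33, 21])
  total(arr=[9, 7, 33, 21])
    total(arr=[7, 33, 21])
      total(arr=[33, 21])
        total(arr=[21])
          total(arr=[])
          -> return 0
        -> return 21
      -> return 54
    -> return 61
  -> return 70
-> return 100

Final answer: 100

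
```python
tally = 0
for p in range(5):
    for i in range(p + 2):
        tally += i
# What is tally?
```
Trace:
  tally=0
  tally=0, p=0, i=0
  tally=1, p=0, i=1
  tally=1, p=1, i=0
  tally=2, p=1, i=1
  tally=4, p=1, i=2
  tally=4, p=2, i=0
  tally=5, p=2, i=1
  tally=7, p=2, i=2
  tally=10, p=2, i=3
  tally=10, p=3, i=0
  tally=11, p=3, i=1
  tally=13, p=3, i=2
  tally=16, p=3, i=3
  tally=20, p=3, i=4
  tally=20, p=4, i=0
  tally=21, p=4, i=1
  tally=23, p=4, i=2
  tally=26, p=4, i=3
  tally=30, p=4, i=4
  tally=35, p=4, i=5

Final answer: 35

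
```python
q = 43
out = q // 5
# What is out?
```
Trace:
  q=43
  q=43, out=8

Final answer: 8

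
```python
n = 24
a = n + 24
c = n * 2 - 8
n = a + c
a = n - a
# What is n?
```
Trace:
  n=24
  n=24, a=48
  n=24, a=48, c=40
  n=88, a=48, c=40
  n=88, a=40, c=40

Final answer: 88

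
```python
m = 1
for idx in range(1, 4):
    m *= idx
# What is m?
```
Trace:
  m=1
  m=1, idx=1
  m=2, idx=2
  m=6, idx=3

Final answer: 6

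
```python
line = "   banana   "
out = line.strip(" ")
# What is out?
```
Trace:
  line='   banana   '
  line='   banana   ', out='banana'

Final answer: 'banana'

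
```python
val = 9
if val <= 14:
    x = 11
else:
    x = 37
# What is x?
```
Trace:
  val=9
  val=9, x=11

Final answer: 11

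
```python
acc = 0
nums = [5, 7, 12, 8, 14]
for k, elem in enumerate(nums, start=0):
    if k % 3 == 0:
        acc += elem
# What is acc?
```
Trace:
  acc=0
  acc=5, k=0, elem=5
  acc=5, k=1, elem=7
  acc=5, k=2, elem=12
  acc=13, k=3, elem=8
  acc=13, k=4, elem=14

Final answer: 13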